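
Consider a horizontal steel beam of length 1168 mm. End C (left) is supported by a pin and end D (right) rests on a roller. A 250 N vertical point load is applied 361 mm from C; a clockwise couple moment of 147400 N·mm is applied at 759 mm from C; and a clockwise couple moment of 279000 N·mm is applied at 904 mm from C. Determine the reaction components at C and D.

Taking moments about C: D_y·1168 − 250·361 − 147400 − 279000 = 0 → D_y = 516650/1168 = 442.337 ≈ 442.3 N.
ΣF_y = 0: C_y + 442.337 − 250 = 0 → C_y = -192.3 N.
ΣF_x = 0: no horizontal applied forces, so C_x = 0.

C_x = 0, C_y = -192.3 N, D_y = 442.3 N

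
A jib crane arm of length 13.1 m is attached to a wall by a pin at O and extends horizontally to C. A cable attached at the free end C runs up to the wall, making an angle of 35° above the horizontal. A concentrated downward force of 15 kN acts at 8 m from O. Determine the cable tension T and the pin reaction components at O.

T = 15.97 kN, O_x = 13.08 kN, O_y = 5.840 kN

ΣM about O: T·sin35°·13.1 − 15·8 = 0 → T = 120/(13.1·0.573576) = 15.9705 ≈ 15.97 kN.
ΣF_x = 0: O_x − T·cos35° = 0 → O_x = 15.9705 × 0.819152 = 13.08 kN.
ΣF_y = 0: O_y + T·sin35° − 15 = 0 → O_y = 15 − 15.9705 × 0.573576 = 5.840 kN.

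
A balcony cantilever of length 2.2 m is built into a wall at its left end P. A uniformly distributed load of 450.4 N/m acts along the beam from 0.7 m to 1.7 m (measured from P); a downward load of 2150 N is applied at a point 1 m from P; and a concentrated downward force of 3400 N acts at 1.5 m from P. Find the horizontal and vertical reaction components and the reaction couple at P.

Resultant of the distributed load: 450.4 × 1 = 450.4 N at 1.2 m from P.
ΣF_x = 0: P_x = 0.
ΣF_y = 0: P_y − 450.4·1 − 2150 − 3400 = 0 → P_y = 6000 N.
ΣM about P: M_P − (450.4·1)·1.2 − 2150·1 − 3400·1.5 = 0 → M_P = 7790 N·m.

P_x = 0, P_y = 6000 N, M_P = 7790 N·m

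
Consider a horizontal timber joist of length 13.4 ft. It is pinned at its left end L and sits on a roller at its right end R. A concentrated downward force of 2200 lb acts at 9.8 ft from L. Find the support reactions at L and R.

Moments about L: R_y·13.4 − 2200·9.8 = 0 → R_y = 21560/13.4 = 1608.96 ≈ 1609 lb.
ΣF_y = 0: L_y + 1608.96 − 2200 = 0 → L_y = 591.0 lb.
ΣF_x = 0: no horizontal applied forces, so L_x = 0.

L_x = 0, L_y = 591.0 lb, R_y = 1609 lb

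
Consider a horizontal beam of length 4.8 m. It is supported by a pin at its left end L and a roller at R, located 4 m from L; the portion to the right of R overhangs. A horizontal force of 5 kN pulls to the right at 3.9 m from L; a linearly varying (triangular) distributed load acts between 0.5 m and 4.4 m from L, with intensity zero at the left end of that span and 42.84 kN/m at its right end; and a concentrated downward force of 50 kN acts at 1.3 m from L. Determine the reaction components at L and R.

L_x = -5.000 kN, L_y = 52.55 kN, R_y = 80.99 kN

Resultant of the triangular load: ½ × 42.84 × 3.9 = 83.538 kN, acting at 3.1 m from L (one-third of the span from the peak).
Moments about L: R_y·4 − (½·42.84·3.9)·3.1 − 50·1.3 = 0 → R_y = 323.9678/4 = 80.992 ≈ 80.99 kN.
ΣF_y = 0: L_y + 80.992 − ½·42.84·3.9 − 50 = 0 → L_y = 52.55 kN.
ΣF_x = 0: L_x + 5 = 0 → L_x = -5.000 kN.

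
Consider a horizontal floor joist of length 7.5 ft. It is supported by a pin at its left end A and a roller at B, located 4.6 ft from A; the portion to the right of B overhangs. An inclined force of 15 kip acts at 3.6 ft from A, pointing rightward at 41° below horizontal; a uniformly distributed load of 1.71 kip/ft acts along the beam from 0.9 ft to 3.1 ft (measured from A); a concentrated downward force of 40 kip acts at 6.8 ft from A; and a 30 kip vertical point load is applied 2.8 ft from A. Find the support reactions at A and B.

A_x = -11.32 kip, A_y = -3.126 kip, B_y = 86.73 kip

Resultant of the distributed load: 1.71 × 2.2 = 3.762 kip at 2 ft from A.
ΣM about A: B_y·4.6 − 15·sin41°·3.6 − (1.71·2.2)·2 − 40·6.8 − 30·2.8 = 0 → B_y = 398.951/4.6 = 86.7285 ≈ 86.73 kip.
ΣF_y = 0: A_y + 86.7285 − 15·sin41° − 1.71·2.2 − 40 − 30 = 0 → A_y = -3.126 kip.
ΣF_x = 0: A_x + 15·cos41° = 0 → A_x = -11.32 kip.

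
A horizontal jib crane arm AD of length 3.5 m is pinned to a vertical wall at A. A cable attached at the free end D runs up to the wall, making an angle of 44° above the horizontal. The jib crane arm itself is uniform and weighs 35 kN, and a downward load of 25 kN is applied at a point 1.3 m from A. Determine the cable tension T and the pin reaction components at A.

T = 38.56 kN, A_x = 27.74 kN, A_y = 33.21 kN

ΣM about A: T·sin44°·3.5 − 35·1.75 − 25·1.3 = 0 → T = 93.75/(3.5·0.694658) = 38.5596 ≈ 38.56 kN.
ΣF_x = 0: A_x − T·cos44° = 0 → A_x = 38.5596 × 0.71934 = 27.74 kN.
ΣF_y = 0: A_y + T·sin44° − 35 − 25 = 0 → A_y = 60 − 38.5596 × 0.694658 = 33.21 kN.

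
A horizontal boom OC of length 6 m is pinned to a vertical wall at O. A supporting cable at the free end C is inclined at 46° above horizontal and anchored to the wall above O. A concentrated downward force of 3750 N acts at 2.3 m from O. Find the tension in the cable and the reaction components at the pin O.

ΣM about O: T·sin46°·6 − 3750·2.3 = 0 → T = 8625/(6·0.71934) = 1998.36 ≈ 1998 N.
ΣF_x = 0: O_x − T·cos46° = 0 → O_x = 1998.36 × 0.694658 = 1388 N.
ΣF_y = 0: O_y + T·sin46° − 3750 = 0 → O_y = 3750 − 1998.36 × 0.71934 = 2312 N.

T = 1998 N, O_x = 1388 N, O_y = 2312 N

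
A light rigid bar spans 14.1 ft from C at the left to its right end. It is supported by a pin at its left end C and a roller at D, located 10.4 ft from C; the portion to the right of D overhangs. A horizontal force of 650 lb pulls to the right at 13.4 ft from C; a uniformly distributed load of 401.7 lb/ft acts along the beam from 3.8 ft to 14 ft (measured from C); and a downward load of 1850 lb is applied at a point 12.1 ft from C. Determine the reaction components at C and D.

C_x = -650.0 lb, C_y = 288.6 lb, D_y = 5659 lb

Resultant of the distributed load: 401.7 × 10.2 = 4097.34 lb at 8.9 ft from C.
Taking moments about C: D_y·10.4 − (401.7·10.2)·8.9 − 1850·12.1 = 0 → D_y = 58851.326/10.4 = 5658.78 ≈ 5659 lb.
ΣF_y = 0: C_y + 5658.78 − 401.7·10.2 − 1850 = 0 → C_y = 288.6 lb.
ΣF_x = 0: C_x + 650 = 0 → C_x = -650.0 lb.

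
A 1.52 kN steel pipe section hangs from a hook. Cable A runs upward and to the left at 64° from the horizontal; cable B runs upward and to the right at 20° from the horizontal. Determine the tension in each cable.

T_A = 1.436 kN, T_B = 0.6700 kN

ΣF_x = 0: −T_A·cos64° + T_B·cos20° = 0 → T_B = 0.466505·T_A.
ΣF_y = 0: T_A·sin64° + T_B·sin20° = 1.52.
Substitute: T_A·(0.898794 + 0.466505·0.34202) = 1.52 → T_A = 1.4362 ≈ 1.436 kN.
Then T_B = 0.466505 × 1.4362 = 0.6700 kN.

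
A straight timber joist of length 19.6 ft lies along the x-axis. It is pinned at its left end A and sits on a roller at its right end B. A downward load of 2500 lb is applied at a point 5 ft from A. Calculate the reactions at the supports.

A_x = 0, A_y = 1862 lb, B_y = 637.8 lb

Taking moments about A: B_y·19.6 − 2500·5 = 0 → B_y = 12500/19.6 = 637.755 ≈ 637.8 lb.
ΣF_y = 0: A_y + 637.755 − 2500 = 0 → A_y = 1862 lb.
ΣF_x = 0: no horizontal applied forces, so A_x = 0.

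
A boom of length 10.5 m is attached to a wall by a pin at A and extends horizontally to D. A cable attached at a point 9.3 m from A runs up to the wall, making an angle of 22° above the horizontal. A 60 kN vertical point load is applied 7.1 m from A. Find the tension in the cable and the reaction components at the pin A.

T = 122.3 kN, A_x = 113.4 kN, A_y = 14.19 kN

ΣM about A: T·sin22°·9.3 − 60·7.1 = 0 → T = 426/(9.3·0.374607) = 122.279 ≈ 122.3 kN.
ΣF_x = 0: A_x − T·cos22° = 0 → A_x = 122.279 × 0.927184 = 113.4 kN.
ΣF_y = 0: A_y + T·sin22° − 60 = 0 → A_y = 60 − 122.279 × 0.374607 = 14.19 kN.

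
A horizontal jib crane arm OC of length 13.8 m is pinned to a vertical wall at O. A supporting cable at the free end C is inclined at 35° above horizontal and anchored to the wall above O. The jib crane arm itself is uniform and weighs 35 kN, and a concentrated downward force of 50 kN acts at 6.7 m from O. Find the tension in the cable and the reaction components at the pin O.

ΣM about O: T·sin35°·13.8 − 35·6.9 − 50·6.7 = 0 → T = 576.5/(13.8·0.573576) = 72.8332 ≈ 72.83 kN.
ΣF_x = 0: O_x − T·cos35° = 0 → O_x = 72.8332 × 0.819152 = 59.66 kN.
ΣF_y = 0: O_y + T·sin35° − 35 − 50 = 0 → O_y = 85 − 72.8332 × 0.573576 = 43.22 kN.

T = 72.83 kN, O_x = 59.66 kN, O_y = 43.22 kN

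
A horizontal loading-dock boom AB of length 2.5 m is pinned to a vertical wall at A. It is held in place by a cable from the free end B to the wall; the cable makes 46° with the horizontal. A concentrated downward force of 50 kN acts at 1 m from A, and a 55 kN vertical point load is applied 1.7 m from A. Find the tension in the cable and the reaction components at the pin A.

T = 79.80 kN, A_x = 55.43 kN, A_y = 47.60 kN

ΣM about A: T·sin46°·2.5 − 50·1 − 55·1.7 = 0 → T = 143.5/(2.5·0.71934) = 79.7954 ≈ 79.80 kN.
ΣF_x = 0: A_x − T·cos46° = 0 → A_x = 79.7954 × 0.694658 = 55.43 kN.
ΣF_y = 0: A_y + T·sin46° − 50 − 55 = 0 → A_y = 105 − 79.7954 × 0.71934 = 47.60 kN.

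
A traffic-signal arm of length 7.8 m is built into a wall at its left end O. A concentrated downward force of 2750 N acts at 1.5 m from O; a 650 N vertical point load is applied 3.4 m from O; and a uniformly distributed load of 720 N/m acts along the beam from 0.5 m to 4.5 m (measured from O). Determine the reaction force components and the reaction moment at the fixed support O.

O_x = 0, O_y = 6280 N, M_O = 13540 N·m

Resultant of the distributed load: 720 × 4 = 2880 N at 2.5 m from O.
ΣF_x = 0: O_x = 0.
ΣF_y = 0: O_y − 2750 − 650 − 720·4 = 0 → O_y = 6280 N.
ΣM about O: M_O − 2750·1.5 − 650·3.4 − (720·4)·2.5 = 0 → M_O = 13540 N·m.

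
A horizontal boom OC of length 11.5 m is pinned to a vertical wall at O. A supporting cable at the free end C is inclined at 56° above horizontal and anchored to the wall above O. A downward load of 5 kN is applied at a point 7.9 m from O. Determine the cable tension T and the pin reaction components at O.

ΣM about O: T·sin56°·11.5 − 5·7.9 = 0 → T = 39.5/(11.5·0.829038) = 4.14309 ≈ 4.143 kN.
ΣF_x = 0: O_x − T·cos56° = 0 → O_x = 4.14309 × 0.559193 = 2.317 kN.
ΣF_y = 0: O_y + T·sin56° − 5 = 0 → O_y = 5 − 4.14309 × 0.829038 = 1.565 kN.

T = 4.143 kN, O_x = 2.317 kN, O_y = 1.565 kN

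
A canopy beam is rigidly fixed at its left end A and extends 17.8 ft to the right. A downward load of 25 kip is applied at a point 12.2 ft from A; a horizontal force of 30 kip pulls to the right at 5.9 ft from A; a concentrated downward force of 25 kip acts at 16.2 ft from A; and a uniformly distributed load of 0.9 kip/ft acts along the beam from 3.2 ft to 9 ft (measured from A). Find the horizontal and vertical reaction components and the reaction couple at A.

Resultant of the distributed load: 0.9 × 5.8 = 5.22 kip at 6.1 ft from A.
ΣF_x = 0: A_x + 30 = 0 → A_x = -30.00 kip.
ΣF_y = 0: A_y − 25 − 25 − 0.9·5.8 = 0 → A_y = 55.22 kip.
ΣM about A: M_A − 25·12.2 − 25·16.2 − (0.9·5.8)·6.1 = 0 → M_A = 741.8 kip·ft.

A_x = -30.00 kip, A_y = 55.22 kip, M_A = 741.8 kip·ft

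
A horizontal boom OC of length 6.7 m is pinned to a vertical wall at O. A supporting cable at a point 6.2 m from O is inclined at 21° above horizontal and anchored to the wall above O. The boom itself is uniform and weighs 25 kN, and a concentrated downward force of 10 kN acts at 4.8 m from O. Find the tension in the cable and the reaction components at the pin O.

ΣM about O: T·sin21°·6.2 − 25·3.35 − 10·4.8 = 0 → T = 131.75/(6.2·0.358368) = 59.2966 ≈ 59.30 kN.
ΣF_x = 0: O_x − T·cos21° = 0 → O_x = 59.2966 × 0.93358 = 55.36 kN.
ΣF_y = 0: O_y + T·sin21° − 25 − 10 = 0 → O_y = 35 − 59.2966 × 0.358368 = 13.75 kN.

T = 59.30 kN, O_x = 55.36 kN, O_y = 13.75 kN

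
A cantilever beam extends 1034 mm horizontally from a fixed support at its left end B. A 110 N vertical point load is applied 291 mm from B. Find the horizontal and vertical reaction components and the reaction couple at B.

ΣF_x = 0: B_x = 0.
ΣF_y = 0: B_y − 110 = 0 → B_y = 110.0 N.
ΣM about B: M_B − 110·291 = 0 → M_B = 32010 N·mm.

B_x = 0, B_y = 110.0 N, M_B = 32010 N·mm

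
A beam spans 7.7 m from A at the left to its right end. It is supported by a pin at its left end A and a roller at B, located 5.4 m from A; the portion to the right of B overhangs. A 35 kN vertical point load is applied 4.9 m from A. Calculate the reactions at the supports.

ΣM about A: B_y·5.4 − 35·4.9 = 0 → B_y = 171.5/5.4 = 31.7593 ≈ 31.76 kN.
ΣF_y = 0: A_y + 31.7593 − 35 = 0 → A_y = 3.241 kN.
ΣF_x = 0: no horizontal applied forces, so A_x = 0.

A_x = 0, A_y = 3.241 kN, B_y = 31.76 kN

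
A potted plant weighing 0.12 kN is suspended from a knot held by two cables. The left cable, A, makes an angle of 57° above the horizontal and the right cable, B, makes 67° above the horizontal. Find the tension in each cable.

T_A = 0.05656 kN, T_B = 0.07883 kN

ΣF_x = 0: −T_A·cos57° + T_B·cos67° = 0 → T_B = 1.3939·T_A.
ΣF_y = 0: T_A·sin57° + T_B·sin67° = 0.12.
Substitute: T_A·(0.838671 + 1.3939·0.920505) = 0.12 → T_A = 0.0565567 ≈ 0.05656 kN.
Then T_B = 1.3939 × 0.0565567 = 0.07883 kN.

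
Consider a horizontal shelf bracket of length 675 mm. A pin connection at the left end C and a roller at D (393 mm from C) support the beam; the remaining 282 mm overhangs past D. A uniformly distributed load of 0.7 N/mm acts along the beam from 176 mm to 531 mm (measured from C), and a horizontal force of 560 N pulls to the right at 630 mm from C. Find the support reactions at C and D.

Resultant of the distributed load: 0.7 × 355 = 248.5 N at 353.5 mm from C.
Taking moments about C: D_y·393 − (0.7·355)·353.5 = 0 → D_y = 87844.75/393 = 223.524 ≈ 223.5 N.
ΣF_y = 0: C_y + 223.524 − 0.7·355 = 0 → C_y = 24.98 N.
ΣF_x = 0: C_x + 560 = 0 → C_x = -560.0 N.

C_x = -560.0 N, C_y = 24.98 N, D_y = 223.5 N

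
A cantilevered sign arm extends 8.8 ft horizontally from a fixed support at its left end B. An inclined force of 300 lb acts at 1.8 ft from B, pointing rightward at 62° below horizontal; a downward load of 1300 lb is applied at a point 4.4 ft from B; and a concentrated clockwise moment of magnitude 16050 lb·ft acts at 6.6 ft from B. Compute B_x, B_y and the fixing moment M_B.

B_x = -140.8 lb, B_y = 1565 lb, M_B = 22250 lb·ft

ΣF_x = 0: B_x + 300·cos62° = 0 → B_x = -140.8 lb.
ΣF_y = 0: B_y − 300·sin62° − 1300 = 0 → B_y = 1565 lb.
ΣM about B: M_B − 300·sin62°·1.8 − 1300·4.4 − 16050 = 0 → M_B = 22250 lb·ft.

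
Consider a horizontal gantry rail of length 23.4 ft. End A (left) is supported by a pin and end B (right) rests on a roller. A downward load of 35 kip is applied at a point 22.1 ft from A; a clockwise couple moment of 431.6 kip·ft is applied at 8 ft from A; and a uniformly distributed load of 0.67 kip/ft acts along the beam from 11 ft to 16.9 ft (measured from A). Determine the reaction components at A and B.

A_x = 0, A_y = -14.90 kip, B_y = 53.86 kip

Resultant of the distributed load: 0.67 × 5.9 = 3.953 kip at 13.95 ft from A.
ΣM about A: B_y·23.4 − 35·22.1 − 431.6 − (0.67·5.9)·13.95 = 0 → B_y = 1260.24435/23.4 = 53.8566 ≈ 53.86 kip.
ΣF_y = 0: A_y + 53.8566 − 35 − 0.67·5.9 = 0 → A_y = -14.90 kip.
ΣF_x = 0: no horizontal applied forces, so A_x = 0.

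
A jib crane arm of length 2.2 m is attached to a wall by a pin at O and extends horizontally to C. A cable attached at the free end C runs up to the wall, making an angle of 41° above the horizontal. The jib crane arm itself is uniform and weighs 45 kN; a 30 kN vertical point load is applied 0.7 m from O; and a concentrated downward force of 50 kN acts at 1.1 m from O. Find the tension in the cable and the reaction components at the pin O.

ΣM about O: T·sin41°·2.2 − 45·1.1 − 30·0.7 − 50·1.1 = 0 → T = 125.5/(2.2·0.656059) = 86.9517 ≈ 86.95 kN.
ΣF_x = 0: O_x − T·cos41° = 0 → O_x = 86.9517 × 0.75471 = 65.62 kN.
ΣF_y = 0: O_y + T·sin41° − 45 − 30 − 50 = 0 → O_y = 125 − 86.9517 × 0.656059 = 67.95 kN.

T = 86.95 kN, O_x = 65.62 kN, O_y = 67.95 kN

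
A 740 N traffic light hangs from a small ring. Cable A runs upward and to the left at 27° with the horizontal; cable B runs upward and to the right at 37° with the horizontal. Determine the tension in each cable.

ΣF_x = 0: −T_A·cos27° + T_B·cos37° = 0 → T_B = 1.11566·T_A.
ΣF_y = 0: T_A·sin27° + T_B·sin37° = 740.
Substitute: T_A·(0.45399 + 1.11566·0.601815) = 740 → T_A = 657.538 ≈ 657.5 N.
Then T_B = 1.11566 × 657.538 = 733.6 N.

T_A = 657.5 N, T_B = 733.6 N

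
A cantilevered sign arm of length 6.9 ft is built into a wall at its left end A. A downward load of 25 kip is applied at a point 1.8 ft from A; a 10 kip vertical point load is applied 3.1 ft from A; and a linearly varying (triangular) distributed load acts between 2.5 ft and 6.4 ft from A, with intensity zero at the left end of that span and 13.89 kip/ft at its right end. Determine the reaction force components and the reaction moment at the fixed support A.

Resultant of the triangular load: ½ × 13.89 × 3.9 = 27.0855 kip, acting at 5.1 ft from A (one-third of the span from the peak).
ΣF_x = 0: A_x = 0.
ΣF_y = 0: A_y − 25 − 10 − ½·13.89·3.9 = 0 → A_y = 62.09 kip.
ΣM about A: M_A − 25·1.8 − 10·3.1 − (½·13.89·3.9)·5.1 = 0 → M_A = 214.1 kip·ft.

A_x = 0, A_y = 62.09 kip, M_A = 214.1 kip·ft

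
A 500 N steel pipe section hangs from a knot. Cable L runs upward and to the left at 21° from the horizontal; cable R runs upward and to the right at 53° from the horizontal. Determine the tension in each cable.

T_L = 313.0 N, T_R = 485.6 N

ΣF_x = 0: −T_L·cos21° + T_R·cos53° = 0 → T_R = 1.55127·T_L.
ΣF_y = 0: T_L·sin21° + T_R·sin53° = 500.
Substitute: T_L·(0.358368 + 1.55127·0.798636) = 500 → T_L = 313.034 ≈ 313.0 N.
Then T_R = 1.55127 × 313.034 = 485.6 N.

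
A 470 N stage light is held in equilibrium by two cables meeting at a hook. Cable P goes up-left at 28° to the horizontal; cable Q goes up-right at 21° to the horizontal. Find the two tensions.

T_P = 581.4 N, T_Q = 549.9 N

ΣF_x = 0: −T_P·cos28° + T_Q·cos21° = 0 → T_Q = 0.945765·T_P.
ΣF_y = 0: T_P·sin28° + T_Q·sin21° = 470.
Substitute: T_P·(0.469472 + 0.945765·0.358368) = 470 → T_P = 581.393 ≈ 581.4 N.
Then T_Q = 0.945765 × 581.393 = 549.9 N.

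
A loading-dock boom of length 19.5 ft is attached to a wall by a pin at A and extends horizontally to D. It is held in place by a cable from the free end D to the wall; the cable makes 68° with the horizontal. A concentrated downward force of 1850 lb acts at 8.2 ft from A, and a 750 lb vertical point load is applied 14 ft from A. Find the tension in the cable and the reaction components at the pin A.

T = 1420 lb, A_x = 531.9 lb, A_y = 1284 lb

ΣM about A: T·sin68°·19.5 − 1850·8.2 − 750·14 = 0 → T = 25670/(19.5·0.927184) = 1419.79 ≈ 1420 lb.
ΣF_x = 0: A_x − T·cos68° = 0 → A_x = 1419.79 × 0.374607 = 531.9 lb.
ΣF_y = 0: A_y + T·sin68° − 1850 − 750 = 0 → A_y = 2600 − 1419.79 × 0.927184 = 1284 lb.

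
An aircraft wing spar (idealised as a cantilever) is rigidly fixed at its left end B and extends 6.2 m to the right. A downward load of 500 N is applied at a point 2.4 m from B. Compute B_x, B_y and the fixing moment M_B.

B_x = 0, B_y = 500.0 N, M_B = 1200 N·m

ΣF_x = 0: B_x = 0.
ΣF_y = 0: B_y − 500 = 0 → B_y = 500.0 N.
ΣM about B: M_B − 500·2.4 = 0 → M_B = 1200 N·m.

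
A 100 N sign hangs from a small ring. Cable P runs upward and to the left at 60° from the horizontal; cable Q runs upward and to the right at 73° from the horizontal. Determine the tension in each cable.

T_P = 39.98 N, T_Q = 68.37 N

ΣF_x = 0: −T_P·cos60° + T_Q·cos73° = 0 → T_Q = 1.71015·T_P.
ΣF_y = 0: T_P·sin60° + T_Q·sin73° = 100.
Substitute: T_P·(0.866025 + 1.71015·0.956305) = 100 → T_P = 39.9768 ≈ 39.98 N.
Then T_Q = 1.71015 × 39.9768 = 68.37 N.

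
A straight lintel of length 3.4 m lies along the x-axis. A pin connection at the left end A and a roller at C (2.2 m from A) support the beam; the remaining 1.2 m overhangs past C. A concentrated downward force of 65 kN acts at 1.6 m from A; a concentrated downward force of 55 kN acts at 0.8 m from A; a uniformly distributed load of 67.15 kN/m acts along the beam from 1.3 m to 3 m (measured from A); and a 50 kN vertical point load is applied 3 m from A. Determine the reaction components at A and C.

A_x = 0, A_y = 37.14 kN, C_y = 247.0 kN

Resultant of the distributed load: 67.15 × 1.7 = 114.155 kN at 2.15 m from A.
Taking moments about A: C_y·2.2 − 65·1.6 − 55·0.8 − (67.15·1.7)·2.15 − 50·3 = 0 → C_y = 543.43325/2.2 = 247.015 ≈ 247.0 kN.
ΣF_y = 0: A_y + 247.015 − 65 − 55 − 67.15·1.7 − 50 = 0 → A_y = 37.14 kN.
ΣF_x = 0: no horizontal applied forces, so A_x = 0.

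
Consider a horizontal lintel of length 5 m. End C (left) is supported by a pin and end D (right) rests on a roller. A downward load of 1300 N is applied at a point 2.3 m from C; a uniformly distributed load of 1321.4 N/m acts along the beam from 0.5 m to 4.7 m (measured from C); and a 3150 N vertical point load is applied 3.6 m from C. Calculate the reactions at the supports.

C_x = 0, C_y = 4248 N, D_y = 5752 N

Resultant of the distributed load: 1321.4 × 4.2 = 5549.88 N at 2.6 m from C.
Moments about C: D_y·5 − 1300·2.3 − (1321.4·4.2)·2.6 − 3150·3.6 = 0 → D_y = 28759.688/5 = 5751.94 ≈ 5752 N.
ΣF_y = 0: C_y + 5751.94 − 1300 − 1321.4·4.2 − 3150 = 0 → C_y = 4248 N.
ΣF_x = 0: no horizontal applied forces, so C_x = 0.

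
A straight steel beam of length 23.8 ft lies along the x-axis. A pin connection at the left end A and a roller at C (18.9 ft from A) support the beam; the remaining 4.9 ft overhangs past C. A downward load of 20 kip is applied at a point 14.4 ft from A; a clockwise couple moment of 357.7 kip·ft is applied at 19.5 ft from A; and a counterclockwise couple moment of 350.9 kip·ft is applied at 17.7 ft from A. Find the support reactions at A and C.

A_x = 0, A_y = 4.402 kip, C_y = 15.60 kip

ΣM about A: C_y·18.9 − 20·14.4 − 357.7 + 350.9 = 0 → C_y = 294.8/18.9 = 15.5979 ≈ 15.60 kip.
ΣF_y = 0: A_y + 15.5979 − 20 = 0 → A_y = 4.402 kip.
ΣF_x = 0: no horizontal applied forces, so A_x = 0.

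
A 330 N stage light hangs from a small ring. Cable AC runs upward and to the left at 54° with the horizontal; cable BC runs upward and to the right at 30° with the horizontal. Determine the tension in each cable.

T_AC = 287.4 N, T_BC = 195.0 N

ΣF_x = 0: −T_AC·cos54° + T_BC·cos30° = 0 → T_BC = 0.678716·T_AC.
ΣF_y = 0: T_AC·sin54° + T_BC·sin30° = 330.
Substitute: T_AC·(0.809017 + 0.678716·0.5) = 330 → T_AC = 287.363 ≈ 287.4 N.
Then T_BC = 0.678716 × 287.363 = 195.0 N.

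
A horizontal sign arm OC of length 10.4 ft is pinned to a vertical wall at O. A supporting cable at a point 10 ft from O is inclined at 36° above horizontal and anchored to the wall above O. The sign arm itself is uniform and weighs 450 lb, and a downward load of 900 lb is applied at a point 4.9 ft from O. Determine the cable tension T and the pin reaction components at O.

ΣM about O: T·sin36°·10 − 450·5.2 − 900·4.9 = 0 → T = 6750/(10·0.587785) = 1148.38 ≈ 1148 lb.
ΣF_x = 0: O_x − T·cos36° = 0 → O_x = 1148.38 × 0.809017 = 929.1 lb.
ΣF_y = 0: O_y + T·sin36° − 450 − 900 = 0 → O_y = 1350 − 1148.38 × 0.587785 = 675.0 lb.

T = 1148 lb, O_x = 929.1 lb, O_y = 675.0 lb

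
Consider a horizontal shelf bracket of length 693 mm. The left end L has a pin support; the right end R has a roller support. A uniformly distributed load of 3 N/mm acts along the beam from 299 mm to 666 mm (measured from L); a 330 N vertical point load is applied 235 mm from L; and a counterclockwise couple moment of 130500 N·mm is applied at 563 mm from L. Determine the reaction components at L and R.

L_x = 0, L_y = 740.8 N, R_y = 690.2 N

Resultant of the distributed load: 3 × 367 = 1101 N at 482.5 mm from L.
Taking moments about L: R_y·693 − (3·367)·482.5 − 330·235 + 130500 = 0 → R_y = 478282.5/693 = 690.162 ≈ 690.2 N.
ΣF_y = 0: L_y + 690.162 − 3·367 − 330 = 0 → L_y = 740.8 N.
ΣF_x = 0: no horizontal applied forces, so L_x = 0.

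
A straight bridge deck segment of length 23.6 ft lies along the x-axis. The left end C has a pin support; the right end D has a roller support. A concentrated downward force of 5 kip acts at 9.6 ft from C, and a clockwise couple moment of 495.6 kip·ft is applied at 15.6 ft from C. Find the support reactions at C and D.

Moments about C: D_y·23.6 − 5·9.6 − 495.6 = 0 → D_y = 543.6/23.6 = 23.0339 ≈ 23.03 kip.
ΣF_y = 0: C_y + 23.0339 − 5 = 0 → C_y = -18.03 kip.
ΣF_x = 0: no horizontal applied forces, so C_x = 0.

C_x = 0, C_y = -18.03 kip, D_y = 23.03 kip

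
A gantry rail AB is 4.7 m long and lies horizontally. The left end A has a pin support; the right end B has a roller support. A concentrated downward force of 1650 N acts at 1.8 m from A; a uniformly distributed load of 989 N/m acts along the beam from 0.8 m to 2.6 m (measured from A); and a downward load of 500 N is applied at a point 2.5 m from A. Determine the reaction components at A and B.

A_x = 0, A_y = 2388 N, B_y = 1542 N

Resultant of the distributed load: 989 × 1.8 = 1780.2 N at 1.7 m from A.
ΣM about A: B_y·4.7 − 1650·1.8 − (989·1.8)·1.7 − 500·2.5 = 0 → B_y = 7246.34/4.7 = 1541.77 ≈ 1542 N.
ΣF_y = 0: A_y + 1541.77 − 1650 − 989·1.8 − 500 = 0 → A_y = 2388 N.
ΣF_x = 0: no horizontal applied forces, so A_x = 0.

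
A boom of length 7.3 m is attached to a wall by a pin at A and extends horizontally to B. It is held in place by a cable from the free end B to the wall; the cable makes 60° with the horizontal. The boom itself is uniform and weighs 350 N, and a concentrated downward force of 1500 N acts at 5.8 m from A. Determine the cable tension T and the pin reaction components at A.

ΣM about A: T·sin60°·7.3 − 350·3.65 − 1500·5.8 = 0 → T = 9977.5/(7.3·0.866025) = 1578.22 ≈ 1578 N.
ΣF_x = 0: A_x − T·cos60° = 0 → A_x = 1578.22 × 0.5 = 789.1 N.
ΣF_y = 0: A_y + T·sin60° − 350 − 1500 = 0 → A_y = 1850 − 1578.22 × 0.866025 = 483.2 N.

T = 1578 N, A_x = 789.1 N, A_y = 483.2 N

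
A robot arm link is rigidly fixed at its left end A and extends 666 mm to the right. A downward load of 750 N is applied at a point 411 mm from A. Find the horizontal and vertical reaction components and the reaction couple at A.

A_x = 0, A_y = 750.0 N, M_A = 308200 N·mm

ΣF_x = 0: A_x = 0.
ΣF_y = 0: A_y − 750 = 0 → A_y = 750.0 N.
ΣM about A: M_A − 750·411 = 0 → M_A = 308200 N·mm.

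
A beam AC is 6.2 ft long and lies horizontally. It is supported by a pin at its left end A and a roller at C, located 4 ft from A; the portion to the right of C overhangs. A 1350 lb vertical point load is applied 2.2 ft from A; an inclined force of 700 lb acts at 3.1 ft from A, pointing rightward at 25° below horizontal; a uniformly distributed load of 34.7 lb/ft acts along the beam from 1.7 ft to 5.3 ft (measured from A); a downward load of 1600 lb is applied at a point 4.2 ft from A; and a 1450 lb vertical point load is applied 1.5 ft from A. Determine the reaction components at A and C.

A_x = -634.4 lb, A_y = 1516 lb, C_y = 3305 lb

Resultant of the distributed load: 34.7 × 3.6 = 124.92 lb at 3.5 ft from A.
Taking moments about A: C_y·4 − 1350·2.2 − 700·sin25°·3.1 − (34.7·3.6)·3.5 − 1600·4.2 − 1450·1.5 = 0 → C_y = 13219.3/4 = 3304.82 ≈ 3305 lb.
ΣF_y = 0: A_y + 3304.82 − 1350 − 700·sin25° − 34.7·3.6 − 1600 − 1450 = 0 → A_y = 1516 lb.
ΣF_x = 0: A_x + 700·cos25° = 0 → A_x = -634.4 lb.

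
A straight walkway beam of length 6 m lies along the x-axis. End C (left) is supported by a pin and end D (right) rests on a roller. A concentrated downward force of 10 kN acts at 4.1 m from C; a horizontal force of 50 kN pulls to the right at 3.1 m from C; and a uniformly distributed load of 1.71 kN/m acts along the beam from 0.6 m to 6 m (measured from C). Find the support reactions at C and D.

Resultant of the distributed load: 1.71 × 5.4 = 9.234 kN at 3.3 m from C.
ΣM about C: D_y·6 − 10·4.1 − (1.71·5.4)·3.3 = 0 → D_y = 71.4722/6 = 11.912 ≈ 11.91 kN.
ΣF_y = 0: C_y + 11.912 − 10 − 1.71·5.4 = 0 → C_y = 7.322 kN.
ΣF_x = 0: C_x + 50 = 0 → C_x = -50.00 kN.

C_x = -50.00 kN, C_y = 7.322 kN, D_y = 11.91 kN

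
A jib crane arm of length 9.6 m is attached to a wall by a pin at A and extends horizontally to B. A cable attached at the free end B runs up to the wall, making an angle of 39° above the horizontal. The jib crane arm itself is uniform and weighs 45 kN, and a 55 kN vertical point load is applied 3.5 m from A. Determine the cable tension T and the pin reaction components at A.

T = 67.62 kN, A_x = 52.55 kN, A_y = 57.45 kN

ΣM about A: T·sin39°·9.6 − 45·4.8 − 55·3.5 = 0 → T = 408.5/(9.6·0.62932) = 67.616 ≈ 67.62 kN.
ΣF_x = 0: A_x − T·cos39° = 0 → A_x = 67.616 × 0.777146 = 52.55 kN.
ΣF_y = 0: A_y + T·sin39° − 45 − 55 = 0 → A_y = 100 − 67.616 × 0.62932 = 57.45 kN.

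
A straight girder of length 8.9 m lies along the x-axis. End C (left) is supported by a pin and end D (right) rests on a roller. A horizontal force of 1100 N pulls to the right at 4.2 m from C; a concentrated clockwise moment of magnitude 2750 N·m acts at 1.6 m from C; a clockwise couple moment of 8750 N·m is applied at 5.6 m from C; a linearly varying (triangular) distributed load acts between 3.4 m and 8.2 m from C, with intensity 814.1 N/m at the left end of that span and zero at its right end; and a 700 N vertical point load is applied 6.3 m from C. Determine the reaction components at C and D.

C_x = -1100 N, C_y = -231.5 N, D_y = 2885 N

Resultant of the triangular load: ½ × 814.1 × 4.8 = 1953.84 N, acting at 5 m from C (one-third of the span from the peak).
Taking moments about C: D_y·8.9 − 2750 − 8750 − (½·814.1·4.8)·5 − 700·6.3 = 0 → D_y = 25679.2/8.9 = 2885.3 ≈ 2885 N.
ΣF_y = 0: C_y + 2885.3 − ½·814.1·4.8 − 700 = 0 → C_y = -231.5 N.
ΣF_x = 0: C_x + 1100 = 0 → C_x = -1100 N.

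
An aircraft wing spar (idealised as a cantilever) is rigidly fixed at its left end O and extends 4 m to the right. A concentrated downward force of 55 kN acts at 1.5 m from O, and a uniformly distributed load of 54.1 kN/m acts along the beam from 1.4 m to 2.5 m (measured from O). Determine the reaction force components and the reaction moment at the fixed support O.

O_x = 0, O_y = 114.5 kN, M_O = 198.5 kN·m

Resultant of the distributed load: 54.1 × 1.1 = 59.51 kN at 1.95 m from O.
ΣF_x = 0: O_x = 0.
ΣF_y = 0: O_y − 55 − 54.1·1.1 = 0 → O_y = 114.5 kN.
ΣM about O: M_O − 55·1.5 − (54.1·1.1)·1.95 = 0 → M_O = 198.5 kN·m.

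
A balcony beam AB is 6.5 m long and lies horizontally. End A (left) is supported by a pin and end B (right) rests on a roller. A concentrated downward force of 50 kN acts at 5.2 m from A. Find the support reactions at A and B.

ΣM about A: B_y·6.5 − 50·5.2 = 0 → B_y = 260/6.5 = 40.00 kN.
ΣF_y = 0: A_y + 40 − 50 = 0 → A_y = 10.00 kN.
ΣF_x = 0: no horizontal applied forces, so A_x = 0.

A_x = 0, A_y = 10.00 kN, B_y = 40.00 kN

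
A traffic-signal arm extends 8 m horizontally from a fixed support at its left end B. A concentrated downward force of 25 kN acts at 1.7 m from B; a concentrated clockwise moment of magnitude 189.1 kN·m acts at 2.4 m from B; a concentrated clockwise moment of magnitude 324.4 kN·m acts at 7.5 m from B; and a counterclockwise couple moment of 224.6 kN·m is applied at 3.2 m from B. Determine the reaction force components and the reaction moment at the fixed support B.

ΣF_x = 0: B_x = 0.
ΣF_y = 0: B_y − 25 = 0 → B_y = 25.00 kN.
ΣM about B: M_B − 25·1.7 − 189.1 − 324.4 + 224.6 = 0 → M_B = 331.4 kN·m.

B_x = 0, B_y = 25.00 kN, M_B = 331.4 kN·m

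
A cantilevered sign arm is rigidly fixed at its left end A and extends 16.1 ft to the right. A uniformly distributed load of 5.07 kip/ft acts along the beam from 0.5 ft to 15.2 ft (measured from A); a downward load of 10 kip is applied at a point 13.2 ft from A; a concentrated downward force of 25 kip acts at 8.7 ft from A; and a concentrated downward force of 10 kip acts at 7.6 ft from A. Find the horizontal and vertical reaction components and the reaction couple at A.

A_x = 0, A_y = 119.5 kip, M_A = 1011 kip·ft

Resultant of the distributed load: 5.07 × 14.7 = 74.529 kip at 7.85 ft from A.
ΣF_x = 0: A_x = 0.
ΣF_y = 0: A_y − 5.07·14.7 − 10 − 25 − 10 = 0 → A_y = 119.5 kip.
ΣM about A: M_A − (5.07·14.7)·7.85 − 10·13.2 − 25·8.7 − 10·7.6 = 0 → M_A = 1011 kip·ft.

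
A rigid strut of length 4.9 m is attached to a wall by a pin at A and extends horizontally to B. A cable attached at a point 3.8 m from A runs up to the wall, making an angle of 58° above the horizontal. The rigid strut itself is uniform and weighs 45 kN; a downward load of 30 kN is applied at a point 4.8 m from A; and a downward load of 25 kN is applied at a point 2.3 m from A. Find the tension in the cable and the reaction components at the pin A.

ΣM about A: T·sin58°·3.8 − 45·2.45 − 30·4.8 − 25·2.3 = 0 → T = 311.75/(3.8·0.848048) = 96.7392 ≈ 96.74 kN.
ΣF_x = 0: A_x − T·cos58° = 0 → A_x = 96.7392 × 0.529919 = 51.26 kN.
ΣF_y = 0: A_y + T·sin58° − 45 − 30 − 25 = 0 → A_y = 100 − 96.7392 × 0.848048 = 17.96 kN.

T = 96.74 kN, A_x = 51.26 kN, A_y = 17.96 kN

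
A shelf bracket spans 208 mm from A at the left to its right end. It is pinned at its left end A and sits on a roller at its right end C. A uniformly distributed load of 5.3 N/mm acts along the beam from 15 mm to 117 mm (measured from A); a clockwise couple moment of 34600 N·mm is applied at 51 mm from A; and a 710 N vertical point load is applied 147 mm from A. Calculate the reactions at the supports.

Resultant of the distributed load: 5.3 × 102 = 540.6 N at 66 mm from A.
Taking moments about A: C_y·208 − (5.3·102)·66 − 34600 − 710·147 = 0 → C_y = 174649.6/208 = 839.662 ≈ 839.7 N.
ΣF_y = 0: A_y + 839.662 − 5.3·102 − 710 = 0 → A_y = 410.9 N.
ΣF_x = 0: no horizontal applied forces, so A_x = 0.

A_x = 0, A_y = 410.9 N, C_y = 839.7 N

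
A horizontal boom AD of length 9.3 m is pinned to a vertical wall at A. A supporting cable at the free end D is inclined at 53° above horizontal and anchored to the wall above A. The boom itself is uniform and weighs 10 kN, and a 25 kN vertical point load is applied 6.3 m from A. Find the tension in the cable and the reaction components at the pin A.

T = 27.47 kN, A_x = 16.53 kN, A_y = 13.06 kN

ΣM about A: T·sin53°·9.3 − 10·4.65 − 25·6.3 = 0 → T = 204/(9.3·0.798636) = 27.4662 ≈ 27.47 kN.
ΣF_x = 0: A_x − T·cos53° = 0 → A_x = 27.4662 × 0.601815 = 16.53 kN.
ΣF_y = 0: A_y + T·sin53° − 10 − 25 = 0 → A_y = 35 − 27.4662 × 0.798636 = 13.06 kN.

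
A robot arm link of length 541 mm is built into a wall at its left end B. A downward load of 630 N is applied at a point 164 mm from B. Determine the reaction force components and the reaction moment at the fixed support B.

ΣF_x = 0: B_x = 0.
ΣF_y = 0: B_y − 630 = 0 → B_y = 630.0 N.
ΣM about B: M_B − 630·164 = 0 → M_B = 103300 N·mm.

B_x = 0, B_y = 630.0 N, M_B = 103300 N·mm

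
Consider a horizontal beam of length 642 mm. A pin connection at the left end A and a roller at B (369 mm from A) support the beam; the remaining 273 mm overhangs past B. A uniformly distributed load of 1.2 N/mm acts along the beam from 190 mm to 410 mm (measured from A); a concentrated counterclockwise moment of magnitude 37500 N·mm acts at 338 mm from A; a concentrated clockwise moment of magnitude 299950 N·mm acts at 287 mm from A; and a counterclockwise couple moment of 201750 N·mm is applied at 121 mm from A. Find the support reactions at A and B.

A_x = 0, A_y = -115.1 N, B_y = 379.1 N

Resultant of the distributed load: 1.2 × 220 = 264 N at 300 mm from A.
Moments about A: B_y·369 − (1.2·220)·300 + 37500 − 299950 + 201750 = 0 → B_y = 139900/369 = 379.133 ≈ 379.1 N.
ΣF_y = 0: A_y + 379.133 − 1.2·220 = 0 → A_y = -115.1 N.
ΣF_x = 0: no horizontal applied forces, so A_x = 0.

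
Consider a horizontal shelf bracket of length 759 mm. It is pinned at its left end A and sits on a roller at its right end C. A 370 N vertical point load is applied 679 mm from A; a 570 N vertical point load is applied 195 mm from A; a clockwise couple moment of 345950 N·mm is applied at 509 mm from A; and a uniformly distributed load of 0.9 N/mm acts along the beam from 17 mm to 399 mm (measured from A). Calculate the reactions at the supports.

A_x = 0, A_y = 256.3 N, C_y = 1027 N

Resultant of the distributed load: 0.9 × 382 = 343.8 N at 208 mm from A.
ΣM about A: C_y·759 − 370·679 − 570·195 − 345950 − (0.9·382)·208 = 0 → C_y = 779840.4/759 = 1027.46 ≈ 1027 N.
ΣF_y = 0: A_y + 1027.46 − 370 − 570 − 0.9·382 = 0 → A_y = 256.3 N.
ΣF_x = 0: no horizontal applied forces, so A_x = 0.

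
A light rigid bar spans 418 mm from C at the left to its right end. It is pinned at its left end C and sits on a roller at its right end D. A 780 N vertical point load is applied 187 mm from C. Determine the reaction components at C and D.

C_x = 0, C_y = 431.1 N, D_y = 348.9 N

Moments about C: D_y·418 − 780·187 = 0 → D_y = 145860/418 = 348.947 ≈ 348.9 N.
ΣF_y = 0: C_y + 348.947 − 780 = 0 → C_y = 431.1 N.
ΣF_x = 0: no horizontal applied forces, so C_x = 0.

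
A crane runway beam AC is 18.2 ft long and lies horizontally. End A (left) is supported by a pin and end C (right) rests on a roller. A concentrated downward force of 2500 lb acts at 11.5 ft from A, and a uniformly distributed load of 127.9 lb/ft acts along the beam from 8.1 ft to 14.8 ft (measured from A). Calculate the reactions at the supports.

A_x = 0, A_y = 1238 lb, C_y = 2119 lb

Resultant of the distributed load: 127.9 × 6.7 = 856.93 lb at 11.45 ft from A.
ΣM about A: C_y·18.2 − 2500·11.5 − (127.9·6.7)·11.45 = 0 → C_y = 38561.8485/18.2 = 2118.78 ≈ 2119 lb.
ΣF_y = 0: A_y + 2118.78 − 2500 − 127.9·6.7 = 0 → A_y = 1238 lb.
ΣF_x = 0: no horizontal applied forces, so A_x = 0.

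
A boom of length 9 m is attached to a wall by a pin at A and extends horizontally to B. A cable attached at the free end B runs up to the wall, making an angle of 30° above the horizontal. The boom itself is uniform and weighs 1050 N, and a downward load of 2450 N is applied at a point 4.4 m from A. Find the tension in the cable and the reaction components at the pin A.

ΣM about A: T·sin30°·9 − 1050·4.5 − 2450·4.4 = 0 → T = 15505/(9·0.5) = 3445.56 ≈ 3446 N.
ΣF_x = 0: A_x − T·cos30° = 0 → A_x = 3445.56 × 0.866025 = 2984 N.
ΣF_y = 0: A_y + T·sin30° − 1050 − 2450 = 0 → A_y = 3500 − 3445.56 × 0.5 = 1777 N.

T = 3446 N, A_x = 2984 N, A_y = 1777 N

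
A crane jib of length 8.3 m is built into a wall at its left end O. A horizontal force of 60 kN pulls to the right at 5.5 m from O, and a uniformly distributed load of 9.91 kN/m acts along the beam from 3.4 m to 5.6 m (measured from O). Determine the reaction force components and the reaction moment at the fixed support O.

Resultant of the distributed load: 9.91 × 2.2 = 21.802 kN at 4.5 m from O.
ΣF_x = 0: O_x + 60 = 0 → O_x = -60.00 kN.
ΣF_y = 0: O_y − 9.91·2.2 = 0 → O_y = 21.80 kN.
ΣM about O: M_O − (9.91·2.2)·4.5 = 0 → M_O = 98.11 kN·m.

O_x = -60.00 kN, O_y = 21.80 kN, M_O = 98.11 kN·m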